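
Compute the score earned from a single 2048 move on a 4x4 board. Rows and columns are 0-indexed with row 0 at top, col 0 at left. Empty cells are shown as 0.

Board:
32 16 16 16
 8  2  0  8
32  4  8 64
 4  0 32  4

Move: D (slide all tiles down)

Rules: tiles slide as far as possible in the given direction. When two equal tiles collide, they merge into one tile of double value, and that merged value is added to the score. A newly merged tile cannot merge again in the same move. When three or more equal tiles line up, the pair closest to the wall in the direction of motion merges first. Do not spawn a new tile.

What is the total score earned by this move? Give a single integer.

Slide down:
col 0: [32, 8, 32, 4] -> [32, 8, 32, 4]  score +0 (running 0)
col 1: [16, 2, 4, 0] -> [0, 16, 2, 4]  score +0 (running 0)
col 2: [16, 0, 8, 32] -> [0, 16, 8, 32]  score +0 (running 0)
col 3: [16, 8, 64, 4] -> [16, 8, 64, 4]  score +0 (running 0)
Board after move:
32  0  0 16
 8 16 16  8
32  2  8 64
 4  4 32  4

Answer: 0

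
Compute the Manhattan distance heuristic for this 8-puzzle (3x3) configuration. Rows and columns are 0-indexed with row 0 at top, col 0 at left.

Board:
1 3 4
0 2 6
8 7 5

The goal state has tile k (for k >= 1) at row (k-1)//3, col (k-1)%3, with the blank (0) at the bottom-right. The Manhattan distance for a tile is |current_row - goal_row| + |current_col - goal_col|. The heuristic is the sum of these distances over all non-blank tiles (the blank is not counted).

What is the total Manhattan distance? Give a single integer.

Answer: 9

Derivation:
Tile 1: at (0,0), goal (0,0), distance |0-0|+|0-0| = 0
Tile 3: at (0,1), goal (0,2), distance |0-0|+|1-2| = 1
Tile 4: at (0,2), goal (1,0), distance |0-1|+|2-0| = 3
Tile 2: at (1,1), goal (0,1), distance |1-0|+|1-1| = 1
Tile 6: at (1,2), goal (1,2), distance |1-1|+|2-2| = 0
Tile 8: at (2,0), goal (2,1), distance |2-2|+|0-1| = 1
Tile 7: at (2,1), goal (2,0), distance |2-2|+|1-0| = 1
Tile 5: at (2,2), goal (1,1), distance |2-1|+|2-1| = 2
Sum: 0 + 1 + 3 + 1 + 0 + 1 + 1 + 2 = 9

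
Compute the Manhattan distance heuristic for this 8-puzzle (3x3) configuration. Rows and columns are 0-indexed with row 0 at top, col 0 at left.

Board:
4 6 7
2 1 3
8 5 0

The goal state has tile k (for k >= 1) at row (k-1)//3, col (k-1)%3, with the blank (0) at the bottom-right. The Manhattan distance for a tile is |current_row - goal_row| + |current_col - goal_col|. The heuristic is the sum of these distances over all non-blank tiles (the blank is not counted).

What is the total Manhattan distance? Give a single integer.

Answer: 14

Derivation:
Tile 4: (0,0)->(1,0) = 1
Tile 6: (0,1)->(1,2) = 2
Tile 7: (0,2)->(2,0) = 4
Tile 2: (1,0)->(0,1) = 2
Tile 1: (1,1)->(0,0) = 2
Tile 3: (1,2)->(0,2) = 1
Tile 8: (2,0)->(2,1) = 1
Tile 5: (2,1)->(1,1) = 1
Sum: 1 + 2 + 4 + 2 + 2 + 1 + 1 + 1 = 14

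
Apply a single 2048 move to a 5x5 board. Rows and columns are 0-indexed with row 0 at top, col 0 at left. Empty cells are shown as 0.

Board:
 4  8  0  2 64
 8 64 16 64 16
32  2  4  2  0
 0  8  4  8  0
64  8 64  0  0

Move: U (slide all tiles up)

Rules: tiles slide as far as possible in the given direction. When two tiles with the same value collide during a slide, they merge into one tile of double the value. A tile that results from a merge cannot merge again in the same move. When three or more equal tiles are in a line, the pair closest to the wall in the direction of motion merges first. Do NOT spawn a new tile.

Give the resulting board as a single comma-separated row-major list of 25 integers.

Slide up:
col 0: [4, 8, 32, 0, 64] -> [4, 8, 32, 64, 0]
col 1: [8, 64, 2, 8, 8] -> [8, 64, 2, 16, 0]
col 2: [0, 16, 4, 4, 64] -> [16, 8, 64, 0, 0]
col 3: [2, 64, 2, 8, 0] -> [2, 64, 2, 8, 0]
col 4: [64, 16, 0, 0, 0] -> [64, 16, 0, 0, 0]

Answer: 4, 8, 16, 2, 64, 8, 64, 8, 64, 16, 32, 2, 64, 2, 0, 64, 16, 0, 8, 0, 0, 0, 0, 0, 0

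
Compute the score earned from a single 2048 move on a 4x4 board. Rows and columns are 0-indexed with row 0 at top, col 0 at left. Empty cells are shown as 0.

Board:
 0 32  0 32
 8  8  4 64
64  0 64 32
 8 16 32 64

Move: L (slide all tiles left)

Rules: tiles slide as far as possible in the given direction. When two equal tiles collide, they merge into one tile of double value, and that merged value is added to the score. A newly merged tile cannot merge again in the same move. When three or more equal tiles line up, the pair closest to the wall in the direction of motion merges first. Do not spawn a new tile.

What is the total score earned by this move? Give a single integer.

Answer: 208

Derivation:
Slide left:
row 0: [0, 32, 0, 32] -> [64, 0, 0, 0]  score +64 (running 64)
row 1: [8, 8, 4, 64] -> [16, 4, 64, 0]  score +16 (running 80)
row 2: [64, 0, 64, 32] -> [128, 32, 0, 0]  score +128 (running 208)
row 3: [8, 16, 32, 64] -> [8, 16, 32, 64]  score +0 (running 208)
Board after move:
 64   0   0   0
 16   4  64   0
128  32   0   0
  8  16  32  64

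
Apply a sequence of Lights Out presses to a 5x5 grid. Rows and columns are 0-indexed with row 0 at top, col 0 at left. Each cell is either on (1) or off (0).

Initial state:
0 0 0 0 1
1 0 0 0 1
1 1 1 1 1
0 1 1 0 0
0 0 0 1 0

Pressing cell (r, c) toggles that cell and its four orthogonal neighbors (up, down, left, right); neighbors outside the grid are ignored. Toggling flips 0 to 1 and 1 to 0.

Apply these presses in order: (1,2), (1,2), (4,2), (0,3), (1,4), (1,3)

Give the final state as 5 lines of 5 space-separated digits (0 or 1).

After press 1 at (1,2):
0 0 1 0 1
1 1 1 1 1
1 1 0 1 1
0 1 1 0 0
0 0 0 1 0

After press 2 at (1,2):
0 0 0 0 1
1 0 0 0 1
1 1 1 1 1
0 1 1 0 0
0 0 0 1 0

After press 3 at (4,2):
0 0 0 0 1
1 0 0 0 1
1 1 1 1 1
0 1 0 0 0
0 1 1 0 0

After press 4 at (0,3):
0 0 1 1 0
1 0 0 1 1
1 1 1 1 1
0 1 0 0 0
0 1 1 0 0

After press 5 at (1,4):
0 0 1 1 1
1 0 0 0 0
1 1 1 1 0
0 1 0 0 0
0 1 1 0 0

After press 6 at (1,3):
0 0 1 0 1
1 0 1 1 1
1 1 1 0 0
0 1 0 0 0
0 1 1 0 0

Answer: 0 0 1 0 1
1 0 1 1 1
1 1 1 0 0
0 1 0 0 0
0 1 1 0 0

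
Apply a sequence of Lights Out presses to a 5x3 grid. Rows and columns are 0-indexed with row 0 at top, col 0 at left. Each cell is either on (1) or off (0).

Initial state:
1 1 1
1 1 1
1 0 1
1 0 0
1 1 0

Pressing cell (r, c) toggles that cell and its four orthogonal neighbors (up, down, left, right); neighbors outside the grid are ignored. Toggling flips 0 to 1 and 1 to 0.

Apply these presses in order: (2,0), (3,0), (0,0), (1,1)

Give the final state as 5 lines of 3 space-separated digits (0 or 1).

Answer: 0 1 1
0 0 0
1 0 1
1 1 0
0 1 0

Derivation:
After press 1 at (2,0):
1 1 1
0 1 1
0 1 1
0 0 0
1 1 0

After press 2 at (3,0):
1 1 1
0 1 1
1 1 1
1 1 0
0 1 0

After press 3 at (0,0):
0 0 1
1 1 1
1 1 1
1 1 0
0 1 0

After press 4 at (1,1):
0 1 1
0 0 0
1 0 1
1 1 0
0 1 0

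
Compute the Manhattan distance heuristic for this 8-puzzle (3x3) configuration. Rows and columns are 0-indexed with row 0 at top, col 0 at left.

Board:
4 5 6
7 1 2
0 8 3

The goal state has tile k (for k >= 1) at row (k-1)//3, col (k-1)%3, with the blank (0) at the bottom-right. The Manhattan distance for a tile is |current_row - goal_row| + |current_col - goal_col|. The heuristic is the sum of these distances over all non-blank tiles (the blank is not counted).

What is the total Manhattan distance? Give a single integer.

Answer: 10

Derivation:
Tile 4: (0,0)->(1,0) = 1
Tile 5: (0,1)->(1,1) = 1
Tile 6: (0,2)->(1,2) = 1
Tile 7: (1,0)->(2,0) = 1
Tile 1: (1,1)->(0,0) = 2
Tile 2: (1,2)->(0,1) = 2
Tile 8: (2,1)->(2,1) = 0
Tile 3: (2,2)->(0,2) = 2
Sum: 1 + 1 + 1 + 1 + 2 + 2 + 0 + 2 = 10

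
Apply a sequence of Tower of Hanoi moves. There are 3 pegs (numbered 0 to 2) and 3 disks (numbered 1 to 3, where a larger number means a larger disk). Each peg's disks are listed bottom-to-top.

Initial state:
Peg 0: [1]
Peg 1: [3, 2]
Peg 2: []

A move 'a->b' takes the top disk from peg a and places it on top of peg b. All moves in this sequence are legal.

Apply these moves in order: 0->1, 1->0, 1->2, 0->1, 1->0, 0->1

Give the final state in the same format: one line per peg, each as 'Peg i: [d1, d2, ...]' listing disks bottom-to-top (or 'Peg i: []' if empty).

After move 1 (0->1):
Peg 0: []
Peg 1: [3, 2, 1]
Peg 2: []

After move 2 (1->0):
Peg 0: [1]
Peg 1: [3, 2]
Peg 2: []

After move 3 (1->2):
Peg 0: [1]
Peg 1: [3]
Peg 2: [2]

After move 4 (0->1):
Peg 0: []
Peg 1: [3, 1]
Peg 2: [2]

After move 5 (1->0):
Peg 0: [1]
Peg 1: [3]
Peg 2: [2]

After move 6 (0->1):
Peg 0: []
Peg 1: [3, 1]
Peg 2: [2]

Answer: Peg 0: []
Peg 1: [3, 1]
Peg 2: [2]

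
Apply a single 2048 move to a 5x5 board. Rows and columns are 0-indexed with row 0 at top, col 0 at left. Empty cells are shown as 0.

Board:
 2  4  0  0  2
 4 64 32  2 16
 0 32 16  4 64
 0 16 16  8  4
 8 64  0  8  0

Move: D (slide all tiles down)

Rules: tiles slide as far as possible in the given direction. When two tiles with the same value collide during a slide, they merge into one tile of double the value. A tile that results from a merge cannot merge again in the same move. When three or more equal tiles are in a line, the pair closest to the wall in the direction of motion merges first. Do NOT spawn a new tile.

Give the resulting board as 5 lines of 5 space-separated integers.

Slide down:
col 0: [2, 4, 0, 0, 8] -> [0, 0, 2, 4, 8]
col 1: [4, 64, 32, 16, 64] -> [4, 64, 32, 16, 64]
col 2: [0, 32, 16, 16, 0] -> [0, 0, 0, 32, 32]
col 3: [0, 2, 4, 8, 8] -> [0, 0, 2, 4, 16]
col 4: [2, 16, 64, 4, 0] -> [0, 2, 16, 64, 4]

Answer:  0  4  0  0  0
 0 64  0  0  2
 2 32  0  2 16
 4 16 32  4 64
 8 64 32 16  4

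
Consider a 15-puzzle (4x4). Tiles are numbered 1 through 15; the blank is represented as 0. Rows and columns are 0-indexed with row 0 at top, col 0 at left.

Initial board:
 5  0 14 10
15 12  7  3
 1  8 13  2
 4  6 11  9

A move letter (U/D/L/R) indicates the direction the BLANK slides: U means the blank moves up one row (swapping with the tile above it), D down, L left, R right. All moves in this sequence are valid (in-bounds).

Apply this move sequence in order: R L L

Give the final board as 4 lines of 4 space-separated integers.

After move 1 (R):
 5 14  0 10
15 12  7  3
 1  8 13  2
 4  6 11  9

After move 2 (L):
 5  0 14 10
15 12  7  3
 1  8 13  2
 4  6 11  9

After move 3 (L):
 0  5 14 10
15 12  7  3
 1  8 13  2
 4  6 11  9

Answer:  0  5 14 10
15 12  7  3
 1  8 13  2
 4  6 11  9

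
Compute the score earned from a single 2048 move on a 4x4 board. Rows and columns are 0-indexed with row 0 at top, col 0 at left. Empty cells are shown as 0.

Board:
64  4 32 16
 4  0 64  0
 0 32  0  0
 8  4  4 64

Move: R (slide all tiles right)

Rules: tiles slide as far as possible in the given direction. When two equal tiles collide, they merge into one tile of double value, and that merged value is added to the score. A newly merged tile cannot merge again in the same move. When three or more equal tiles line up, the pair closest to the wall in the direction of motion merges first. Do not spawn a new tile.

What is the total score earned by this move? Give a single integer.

Answer: 8

Derivation:
Slide right:
row 0: [64, 4, 32, 16] -> [64, 4, 32, 16]  score +0 (running 0)
row 1: [4, 0, 64, 0] -> [0, 0, 4, 64]  score +0 (running 0)
row 2: [0, 32, 0, 0] -> [0, 0, 0, 32]  score +0 (running 0)
row 3: [8, 4, 4, 64] -> [0, 8, 8, 64]  score +8 (running 8)
Board after move:
64  4 32 16
 0  0  4 64
 0  0  0 32
 0  8  8 64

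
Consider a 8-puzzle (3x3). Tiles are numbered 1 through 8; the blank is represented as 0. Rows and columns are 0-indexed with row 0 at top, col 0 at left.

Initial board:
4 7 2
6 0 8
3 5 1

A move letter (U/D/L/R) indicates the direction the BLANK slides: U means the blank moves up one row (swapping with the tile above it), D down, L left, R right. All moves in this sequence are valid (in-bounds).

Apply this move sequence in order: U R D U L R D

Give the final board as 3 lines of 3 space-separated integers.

Answer: 4 2 8
6 7 0
3 5 1

Derivation:
After move 1 (U):
4 0 2
6 7 8
3 5 1

After move 2 (R):
4 2 0
6 7 8
3 5 1

After move 3 (D):
4 2 8
6 7 0
3 5 1

After move 4 (U):
4 2 0
6 7 8
3 5 1

After move 5 (L):
4 0 2
6 7 8
3 5 1

After move 6 (R):
4 2 0
6 7 8
3 5 1

After move 7 (D):
4 2 8
6 7 0
3 5 1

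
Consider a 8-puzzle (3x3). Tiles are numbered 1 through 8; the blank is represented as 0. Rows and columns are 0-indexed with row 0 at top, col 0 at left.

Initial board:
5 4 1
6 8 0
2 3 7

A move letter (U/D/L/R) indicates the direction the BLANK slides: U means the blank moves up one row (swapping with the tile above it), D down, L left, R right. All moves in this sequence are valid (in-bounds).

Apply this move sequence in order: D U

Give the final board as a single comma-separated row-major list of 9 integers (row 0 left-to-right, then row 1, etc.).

Answer: 5, 4, 1, 6, 8, 0, 2, 3, 7

Derivation:
After move 1 (D):
5 4 1
6 8 7
2 3 0

After move 2 (U):
5 4 1
6 8 0
2 3 7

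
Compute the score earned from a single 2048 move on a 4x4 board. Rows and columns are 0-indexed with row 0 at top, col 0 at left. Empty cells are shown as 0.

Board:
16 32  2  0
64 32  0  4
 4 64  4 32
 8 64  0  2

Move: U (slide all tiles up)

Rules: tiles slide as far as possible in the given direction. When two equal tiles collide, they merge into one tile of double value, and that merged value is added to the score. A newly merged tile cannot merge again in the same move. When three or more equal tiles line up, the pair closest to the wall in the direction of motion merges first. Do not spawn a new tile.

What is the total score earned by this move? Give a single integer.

Answer: 192

Derivation:
Slide up:
col 0: [16, 64, 4, 8] -> [16, 64, 4, 8]  score +0 (running 0)
col 1: [32, 32, 64, 64] -> [64, 128, 0, 0]  score +192 (running 192)
col 2: [2, 0, 4, 0] -> [2, 4, 0, 0]  score +0 (running 192)
col 3: [0, 4, 32, 2] -> [4, 32, 2, 0]  score +0 (running 192)
Board after move:
 16  64   2   4
 64 128   4  32
  4   0   0   2
  8   0   0   0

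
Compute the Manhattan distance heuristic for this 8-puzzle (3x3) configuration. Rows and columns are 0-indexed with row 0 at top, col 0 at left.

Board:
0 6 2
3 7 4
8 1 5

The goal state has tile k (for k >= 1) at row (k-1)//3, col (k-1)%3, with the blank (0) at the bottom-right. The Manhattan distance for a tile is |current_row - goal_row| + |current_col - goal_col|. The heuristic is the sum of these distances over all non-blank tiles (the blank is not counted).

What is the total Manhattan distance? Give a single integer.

Tile 6: at (0,1), goal (1,2), distance |0-1|+|1-2| = 2
Tile 2: at (0,2), goal (0,1), distance |0-0|+|2-1| = 1
Tile 3: at (1,0), goal (0,2), distance |1-0|+|0-2| = 3
Tile 7: at (1,1), goal (2,0), distance |1-2|+|1-0| = 2
Tile 4: at (1,2), goal (1,0), distance |1-1|+|2-0| = 2
Tile 8: at (2,0), goal (2,1), distance |2-2|+|0-1| = 1
Tile 1: at (2,1), goal (0,0), distance |2-0|+|1-0| = 3
Tile 5: at (2,2), goal (1,1), distance |2-1|+|2-1| = 2
Sum: 2 + 1 + 3 + 2 + 2 + 1 + 3 + 2 = 16

Answer: 16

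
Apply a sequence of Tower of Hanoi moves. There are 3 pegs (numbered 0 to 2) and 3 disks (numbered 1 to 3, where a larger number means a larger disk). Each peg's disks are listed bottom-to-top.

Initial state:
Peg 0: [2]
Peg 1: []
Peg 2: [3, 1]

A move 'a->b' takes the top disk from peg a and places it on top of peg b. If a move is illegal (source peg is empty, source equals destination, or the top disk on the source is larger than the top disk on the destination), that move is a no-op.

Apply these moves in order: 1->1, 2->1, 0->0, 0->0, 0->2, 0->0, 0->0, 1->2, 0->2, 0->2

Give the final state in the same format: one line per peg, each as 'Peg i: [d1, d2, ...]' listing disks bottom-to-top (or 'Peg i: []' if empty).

After move 1 (1->1):
Peg 0: [2]
Peg 1: []
Peg 2: [3, 1]

After move 2 (2->1):
Peg 0: [2]
Peg 1: [1]
Peg 2: [3]

After move 3 (0->0):
Peg 0: [2]
Peg 1: [1]
Peg 2: [3]

After move 4 (0->0):
Peg 0: [2]
Peg 1: [1]
Peg 2: [3]

After move 5 (0->2):
Peg 0: []
Peg 1: [1]
Peg 2: [3, 2]

After move 6 (0->0):
Peg 0: []
Peg 1: [1]
Peg 2: [3, 2]

After move 7 (0->0):
Peg 0: []
Peg 1: [1]
Peg 2: [3, 2]

After move 8 (1->2):
Peg 0: []
Peg 1: []
Peg 2: [3, 2, 1]

After move 9 (0->2):
Peg 0: []
Peg 1: []
Peg 2: [3, 2, 1]

After move 10 (0->2):
Peg 0: []
Peg 1: []
Peg 2: [3, 2, 1]

Answer: Peg 0: []
Peg 1: []
Peg 2: [3, 2, 1]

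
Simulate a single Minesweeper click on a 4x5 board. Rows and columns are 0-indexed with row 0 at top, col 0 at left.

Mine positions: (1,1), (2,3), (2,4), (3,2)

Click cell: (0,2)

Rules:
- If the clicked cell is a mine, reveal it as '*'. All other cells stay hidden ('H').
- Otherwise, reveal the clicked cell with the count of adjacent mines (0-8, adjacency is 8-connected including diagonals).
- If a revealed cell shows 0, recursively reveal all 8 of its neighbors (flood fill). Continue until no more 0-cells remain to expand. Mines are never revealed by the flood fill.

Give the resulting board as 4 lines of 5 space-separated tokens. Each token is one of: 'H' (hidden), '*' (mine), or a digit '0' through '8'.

H H 1 H H
H H H H H
H H H H H
H H H H H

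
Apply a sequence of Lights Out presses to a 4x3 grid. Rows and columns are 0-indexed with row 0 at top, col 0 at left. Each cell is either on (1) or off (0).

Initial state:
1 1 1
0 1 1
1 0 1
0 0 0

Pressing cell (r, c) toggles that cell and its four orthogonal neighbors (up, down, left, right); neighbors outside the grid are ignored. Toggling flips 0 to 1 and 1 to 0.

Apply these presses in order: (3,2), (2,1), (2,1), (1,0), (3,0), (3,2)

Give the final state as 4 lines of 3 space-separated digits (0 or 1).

Answer: 0 1 1
1 0 1
1 0 1
1 1 0

Derivation:
After press 1 at (3,2):
1 1 1
0 1 1
1 0 0
0 1 1

After press 2 at (2,1):
1 1 1
0 0 1
0 1 1
0 0 1

After press 3 at (2,1):
1 1 1
0 1 1
1 0 0
0 1 1

After press 4 at (1,0):
0 1 1
1 0 1
0 0 0
0 1 1

After press 5 at (3,0):
0 1 1
1 0 1
1 0 0
1 0 1

After press 6 at (3,2):
0 1 1
1 0 1
1 0 1
1 1 0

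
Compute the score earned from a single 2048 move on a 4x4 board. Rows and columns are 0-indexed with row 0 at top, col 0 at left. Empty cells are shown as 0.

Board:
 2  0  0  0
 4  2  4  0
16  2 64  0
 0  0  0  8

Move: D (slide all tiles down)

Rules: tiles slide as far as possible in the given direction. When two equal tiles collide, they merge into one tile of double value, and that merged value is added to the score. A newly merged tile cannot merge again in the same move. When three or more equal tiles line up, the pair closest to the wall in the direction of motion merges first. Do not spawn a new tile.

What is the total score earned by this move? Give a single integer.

Answer: 4

Derivation:
Slide down:
col 0: [2, 4, 16, 0] -> [0, 2, 4, 16]  score +0 (running 0)
col 1: [0, 2, 2, 0] -> [0, 0, 0, 4]  score +4 (running 4)
col 2: [0, 4, 64, 0] -> [0, 0, 4, 64]  score +0 (running 4)
col 3: [0, 0, 0, 8] -> [0, 0, 0, 8]  score +0 (running 4)
Board after move:
 0  0  0  0
 2  0  0  0
 4  0  4  0
16  4 64  8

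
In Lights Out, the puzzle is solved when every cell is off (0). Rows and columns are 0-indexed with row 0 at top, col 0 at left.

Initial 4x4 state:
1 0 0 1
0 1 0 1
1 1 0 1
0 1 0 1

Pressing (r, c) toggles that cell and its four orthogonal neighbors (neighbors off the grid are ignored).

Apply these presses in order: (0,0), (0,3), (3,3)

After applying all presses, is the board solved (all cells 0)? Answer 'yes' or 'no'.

Answer: no

Derivation:
After press 1 at (0,0):
0 1 0 1
1 1 0 1
1 1 0 1
0 1 0 1

After press 2 at (0,3):
0 1 1 0
1 1 0 0
1 1 0 1
0 1 0 1

After press 3 at (3,3):
0 1 1 0
1 1 0 0
1 1 0 0
0 1 1 0

Lights still on: 8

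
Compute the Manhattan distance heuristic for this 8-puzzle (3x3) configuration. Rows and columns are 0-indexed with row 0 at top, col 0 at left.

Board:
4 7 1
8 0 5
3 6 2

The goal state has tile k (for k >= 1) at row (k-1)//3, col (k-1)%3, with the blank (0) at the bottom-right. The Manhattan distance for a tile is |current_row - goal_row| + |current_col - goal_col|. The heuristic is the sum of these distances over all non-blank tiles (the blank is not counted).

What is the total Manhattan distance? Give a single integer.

Tile 4: (0,0)->(1,0) = 1
Tile 7: (0,1)->(2,0) = 3
Tile 1: (0,2)->(0,0) = 2
Tile 8: (1,0)->(2,1) = 2
Tile 5: (1,2)->(1,1) = 1
Tile 3: (2,0)->(0,2) = 4
Tile 6: (2,1)->(1,2) = 2
Tile 2: (2,2)->(0,1) = 3
Sum: 1 + 3 + 2 + 2 + 1 + 4 + 2 + 3 = 18

Answer: 18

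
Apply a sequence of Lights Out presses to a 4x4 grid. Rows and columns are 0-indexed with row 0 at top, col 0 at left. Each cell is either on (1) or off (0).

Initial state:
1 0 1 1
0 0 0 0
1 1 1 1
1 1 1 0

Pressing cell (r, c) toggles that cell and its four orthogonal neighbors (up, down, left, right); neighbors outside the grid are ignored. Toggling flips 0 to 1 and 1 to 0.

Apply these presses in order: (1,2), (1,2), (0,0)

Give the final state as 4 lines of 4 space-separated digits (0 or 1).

Answer: 0 1 1 1
1 0 0 0
1 1 1 1
1 1 1 0

Derivation:
After press 1 at (1,2):
1 0 0 1
0 1 1 1
1 1 0 1
1 1 1 0

After press 2 at (1,2):
1 0 1 1
0 0 0 0
1 1 1 1
1 1 1 0

After press 3 at (0,0):
0 1 1 1
1 0 0 0
1 1 1 1
1 1 1 0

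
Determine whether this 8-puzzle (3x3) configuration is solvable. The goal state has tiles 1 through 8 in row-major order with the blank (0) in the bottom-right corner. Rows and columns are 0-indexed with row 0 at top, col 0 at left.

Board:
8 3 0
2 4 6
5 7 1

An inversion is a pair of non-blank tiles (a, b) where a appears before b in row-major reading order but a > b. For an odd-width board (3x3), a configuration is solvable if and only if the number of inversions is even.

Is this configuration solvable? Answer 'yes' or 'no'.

Answer: no

Derivation:
Inversions (pairs i<j in row-major order where tile[i] > tile[j] > 0): 15
15 is odd, so the puzzle is not solvable.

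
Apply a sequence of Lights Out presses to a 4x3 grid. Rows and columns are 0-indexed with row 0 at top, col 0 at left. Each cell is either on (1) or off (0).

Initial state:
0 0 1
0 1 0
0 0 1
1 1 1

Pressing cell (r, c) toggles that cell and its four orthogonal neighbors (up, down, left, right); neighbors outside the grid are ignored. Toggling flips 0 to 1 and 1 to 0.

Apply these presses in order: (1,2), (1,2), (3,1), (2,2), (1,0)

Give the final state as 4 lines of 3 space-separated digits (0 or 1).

After press 1 at (1,2):
0 0 0
0 0 1
0 0 0
1 1 1

After press 2 at (1,2):
0 0 1
0 1 0
0 0 1
1 1 1

After press 3 at (3,1):
0 0 1
0 1 0
0 1 1
0 0 0

After press 4 at (2,2):
0 0 1
0 1 1
0 0 0
0 0 1

After press 5 at (1,0):
1 0 1
1 0 1
1 0 0
0 0 1

Answer: 1 0 1
1 0 1
1 0 0
0 0 1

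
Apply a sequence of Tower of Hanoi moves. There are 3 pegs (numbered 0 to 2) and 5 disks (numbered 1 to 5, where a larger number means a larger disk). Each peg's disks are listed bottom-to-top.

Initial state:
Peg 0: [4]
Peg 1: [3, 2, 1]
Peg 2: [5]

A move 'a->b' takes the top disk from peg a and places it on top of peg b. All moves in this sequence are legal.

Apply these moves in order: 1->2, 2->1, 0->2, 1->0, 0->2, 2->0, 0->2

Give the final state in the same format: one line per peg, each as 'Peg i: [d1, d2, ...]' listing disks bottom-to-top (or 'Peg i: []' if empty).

After move 1 (1->2):
Peg 0: [4]
Peg 1: [3, 2]
Peg 2: [5, 1]

After move 2 (2->1):
Peg 0: [4]
Peg 1: [3, 2, 1]
Peg 2: [5]

After move 3 (0->2):
Peg 0: []
Peg 1: [3, 2, 1]
Peg 2: [5, 4]

After move 4 (1->0):
Peg 0: [1]
Peg 1: [3, 2]
Peg 2: [5, 4]

After move 5 (0->2):
Peg 0: []
Peg 1: [3, 2]
Peg 2: [5, 4, 1]

After move 6 (2->0):
Peg 0: [1]
Peg 1: [3, 2]
Peg 2: [5, 4]

After move 7 (0->2):
Peg 0: []
Peg 1: [3, 2]
Peg 2: [5, 4, 1]

Answer: Peg 0: []
Peg 1: [3, 2]
Peg 2: [5, 4, 1]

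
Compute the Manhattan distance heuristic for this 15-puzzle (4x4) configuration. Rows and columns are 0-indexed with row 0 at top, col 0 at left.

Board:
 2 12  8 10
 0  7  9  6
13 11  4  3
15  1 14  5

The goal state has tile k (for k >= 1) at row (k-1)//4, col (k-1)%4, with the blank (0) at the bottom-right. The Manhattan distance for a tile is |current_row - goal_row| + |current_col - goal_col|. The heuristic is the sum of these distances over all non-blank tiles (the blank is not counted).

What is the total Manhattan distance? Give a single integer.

Answer: 37

Derivation:
Tile 2: at (0,0), goal (0,1), distance |0-0|+|0-1| = 1
Tile 12: at (0,1), goal (2,3), distance |0-2|+|1-3| = 4
Tile 8: at (0,2), goal (1,3), distance |0-1|+|2-3| = 2
Tile 10: at (0,3), goal (2,1), distance |0-2|+|3-1| = 4
Tile 7: at (1,1), goal (1,2), distance |1-1|+|1-2| = 1
Tile 9: at (1,2), goal (2,0), distance |1-2|+|2-0| = 3
Tile 6: at (1,3), goal (1,1), distance |1-1|+|3-1| = 2
Tile 13: at (2,0), goal (3,0), distance |2-3|+|0-0| = 1
Tile 11: at (2,1), goal (2,2), distance |2-2|+|1-2| = 1
Tile 4: at (2,2), goal (0,3), distance |2-0|+|2-3| = 3
Tile 3: at (2,3), goal (0,2), distance |2-0|+|3-2| = 3
Tile 15: at (3,0), goal (3,2), distance |3-3|+|0-2| = 2
Tile 1: at (3,1), goal (0,0), distance |3-0|+|1-0| = 4
Tile 14: at (3,2), goal (3,1), distance |3-3|+|2-1| = 1
Tile 5: at (3,3), goal (1,0), distance |3-1|+|3-0| = 5
Sum: 1 + 4 + 2 + 4 + 1 + 3 + 2 + 1 + 1 + 3 + 3 + 2 + 4 + 1 + 5 = 37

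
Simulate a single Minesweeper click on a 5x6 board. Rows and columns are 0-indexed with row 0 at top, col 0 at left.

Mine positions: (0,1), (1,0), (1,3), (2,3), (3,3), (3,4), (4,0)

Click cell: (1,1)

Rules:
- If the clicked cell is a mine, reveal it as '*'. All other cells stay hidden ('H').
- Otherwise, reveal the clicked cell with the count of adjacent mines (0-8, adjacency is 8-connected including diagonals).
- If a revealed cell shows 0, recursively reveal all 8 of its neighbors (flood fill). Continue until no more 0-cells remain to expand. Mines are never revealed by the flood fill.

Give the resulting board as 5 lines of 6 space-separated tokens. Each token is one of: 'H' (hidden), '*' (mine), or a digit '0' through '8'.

H H H H H H
H 2 H H H H
H H H H H H
H H H H H H
H H H H H H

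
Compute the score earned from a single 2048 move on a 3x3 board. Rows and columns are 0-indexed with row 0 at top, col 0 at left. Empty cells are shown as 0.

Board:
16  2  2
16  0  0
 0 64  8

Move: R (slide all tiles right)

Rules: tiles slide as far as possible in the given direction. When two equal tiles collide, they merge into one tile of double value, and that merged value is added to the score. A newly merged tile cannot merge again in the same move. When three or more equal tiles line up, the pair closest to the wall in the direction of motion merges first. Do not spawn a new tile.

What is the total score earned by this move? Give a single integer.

Answer: 4

Derivation:
Slide right:
row 0: [16, 2, 2] -> [0, 16, 4]  score +4 (running 4)
row 1: [16, 0, 0] -> [0, 0, 16]  score +0 (running 4)
row 2: [0, 64, 8] -> [0, 64, 8]  score +0 (running 4)
Board after move:
 0 16  4
 0  0 16
 0 64  8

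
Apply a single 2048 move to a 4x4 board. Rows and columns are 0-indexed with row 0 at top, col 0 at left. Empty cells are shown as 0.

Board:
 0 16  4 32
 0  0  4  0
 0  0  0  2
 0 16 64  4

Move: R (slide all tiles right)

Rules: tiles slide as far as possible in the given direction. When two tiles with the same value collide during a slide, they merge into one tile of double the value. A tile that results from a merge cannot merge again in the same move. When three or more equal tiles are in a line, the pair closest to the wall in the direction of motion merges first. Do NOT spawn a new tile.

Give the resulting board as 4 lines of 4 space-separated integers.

Answer:  0 16  4 32
 0  0  0  4
 0  0  0  2
 0 16 64  4

Derivation:
Slide right:
row 0: [0, 16, 4, 32] -> [0, 16, 4, 32]
row 1: [0, 0, 4, 0] -> [0, 0, 0, 4]
row 2: [0, 0, 0, 2] -> [0, 0, 0, 2]
row 3: [0, 16, 64, 4] -> [0, 16, 64, 4]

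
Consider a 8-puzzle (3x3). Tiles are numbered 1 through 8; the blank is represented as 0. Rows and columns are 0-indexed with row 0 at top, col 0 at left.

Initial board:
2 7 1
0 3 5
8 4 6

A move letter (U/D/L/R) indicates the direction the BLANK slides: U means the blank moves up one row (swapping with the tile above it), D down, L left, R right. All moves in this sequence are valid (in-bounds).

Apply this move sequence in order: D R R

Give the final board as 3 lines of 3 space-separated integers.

Answer: 2 7 1
8 3 5
4 6 0

Derivation:
After move 1 (D):
2 7 1
8 3 5
0 4 6

After move 2 (R):
2 7 1
8 3 5
4 0 6

After move 3 (R):
2 7 1
8 3 5
4 6 0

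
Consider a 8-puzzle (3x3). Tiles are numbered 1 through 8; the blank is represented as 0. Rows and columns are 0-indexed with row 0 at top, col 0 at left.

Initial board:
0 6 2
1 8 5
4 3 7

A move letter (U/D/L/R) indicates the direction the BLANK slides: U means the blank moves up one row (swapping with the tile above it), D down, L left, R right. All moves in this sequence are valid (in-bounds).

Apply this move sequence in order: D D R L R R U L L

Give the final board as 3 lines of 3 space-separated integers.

Answer: 1 6 2
0 4 8
3 7 5

Derivation:
After move 1 (D):
1 6 2
0 8 5
4 3 7

After move 2 (D):
1 6 2
4 8 5
0 3 7

After move 3 (R):
1 6 2
4 8 5
3 0 7

After move 4 (L):
1 6 2
4 8 5
0 3 7

After move 5 (R):
1 6 2
4 8 5
3 0 7

After move 6 (R):
1 6 2
4 8 5
3 7 0

After move 7 (U):
1 6 2
4 8 0
3 7 5

After move 8 (L):
1 6 2
4 0 8
3 7 5

After move 9 (L):
1 6 2
0 4 8
3 7 5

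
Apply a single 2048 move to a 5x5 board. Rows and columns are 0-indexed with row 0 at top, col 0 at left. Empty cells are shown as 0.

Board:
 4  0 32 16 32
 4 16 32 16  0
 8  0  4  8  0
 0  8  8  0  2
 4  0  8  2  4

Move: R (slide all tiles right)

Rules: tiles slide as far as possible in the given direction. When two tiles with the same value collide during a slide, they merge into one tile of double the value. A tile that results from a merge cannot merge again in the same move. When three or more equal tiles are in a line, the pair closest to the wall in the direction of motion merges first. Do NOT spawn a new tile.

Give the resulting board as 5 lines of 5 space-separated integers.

Answer:  0  4 32 16 32
 0  4 16 32 16
 0  0  8  4  8
 0  0  0 16  2
 0  4  8  2  4

Derivation:
Slide right:
row 0: [4, 0, 32, 16, 32] -> [0, 4, 32, 16, 32]
row 1: [4, 16, 32, 16, 0] -> [0, 4, 16, 32, 16]
row 2: [8, 0, 4, 8, 0] -> [0, 0, 8, 4, 8]
row 3: [0, 8, 8, 0, 2] -> [0, 0, 0, 16, 2]
row 4: [4, 0, 8, 2, 4] -> [0, 4, 8, 2, 4]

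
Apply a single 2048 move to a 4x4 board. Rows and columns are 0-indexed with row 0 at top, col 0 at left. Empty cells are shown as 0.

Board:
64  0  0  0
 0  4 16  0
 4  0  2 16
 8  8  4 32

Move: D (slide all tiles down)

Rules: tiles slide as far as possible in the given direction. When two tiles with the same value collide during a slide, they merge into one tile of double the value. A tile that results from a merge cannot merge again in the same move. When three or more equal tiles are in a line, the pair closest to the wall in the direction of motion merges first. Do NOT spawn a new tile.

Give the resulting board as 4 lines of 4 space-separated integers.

Slide down:
col 0: [64, 0, 4, 8] -> [0, 64, 4, 8]
col 1: [0, 4, 0, 8] -> [0, 0, 4, 8]
col 2: [0, 16, 2, 4] -> [0, 16, 2, 4]
col 3: [0, 0, 16, 32] -> [0, 0, 16, 32]

Answer:  0  0  0  0
64  0 16  0
 4  4  2 16
 8  8  4 32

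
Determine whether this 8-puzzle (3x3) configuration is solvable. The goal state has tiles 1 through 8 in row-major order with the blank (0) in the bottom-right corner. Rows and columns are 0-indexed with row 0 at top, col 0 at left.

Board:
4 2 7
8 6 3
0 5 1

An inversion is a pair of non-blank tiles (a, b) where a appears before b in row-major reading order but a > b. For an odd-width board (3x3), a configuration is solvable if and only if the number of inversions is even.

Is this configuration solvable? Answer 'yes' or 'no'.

Inversions (pairs i<j in row-major order where tile[i] > tile[j] > 0): 17
17 is odd, so the puzzle is not solvable.

Answer: no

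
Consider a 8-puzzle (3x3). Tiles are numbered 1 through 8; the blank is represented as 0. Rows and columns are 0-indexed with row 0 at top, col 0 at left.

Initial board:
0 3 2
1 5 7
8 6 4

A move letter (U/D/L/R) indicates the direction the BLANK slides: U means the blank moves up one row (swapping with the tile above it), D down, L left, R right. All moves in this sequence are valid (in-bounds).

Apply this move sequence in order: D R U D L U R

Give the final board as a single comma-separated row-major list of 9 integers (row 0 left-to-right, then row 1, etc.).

After move 1 (D):
1 3 2
0 5 7
8 6 4

After move 2 (R):
1 3 2
5 0 7
8 6 4

After move 3 (U):
1 0 2
5 3 7
8 6 4

After move 4 (D):
1 3 2
5 0 7
8 6 4

After move 5 (L):
1 3 2
0 5 7
8 6 4

After move 6 (U):
0 3 2
1 5 7
8 6 4

After move 7 (R):
3 0 2
1 5 7
8 6 4

Answer: 3, 0, 2, 1, 5, 7, 8, 6, 4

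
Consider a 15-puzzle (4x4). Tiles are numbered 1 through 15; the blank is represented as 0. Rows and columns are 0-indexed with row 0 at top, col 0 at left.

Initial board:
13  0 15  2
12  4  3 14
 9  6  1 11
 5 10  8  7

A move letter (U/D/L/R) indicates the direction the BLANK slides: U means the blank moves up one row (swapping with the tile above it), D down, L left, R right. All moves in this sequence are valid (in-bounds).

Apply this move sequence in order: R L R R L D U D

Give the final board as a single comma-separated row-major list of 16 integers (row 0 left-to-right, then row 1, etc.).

After move 1 (R):
13 15  0  2
12  4  3 14
 9  6  1 11
 5 10  8  7

After move 2 (L):
13  0 15  2
12  4  3 14
 9  6  1 11
 5 10  8  7

After move 3 (R):
13 15  0  2
12  4  3 14
 9  6  1 11
 5 10  8  7

After move 4 (R):
13 15  2  0
12  4  3 14
 9  6  1 11
 5 10  8  7

After move 5 (L):
13 15  0  2
12  4  3 14
 9  6  1 11
 5 10  8  7

After move 6 (D):
13 15  3  2
12  4  0 14
 9  6  1 11
 5 10  8  7

After move 7 (U):
13 15  0  2
12  4  3 14
 9  6  1 11
 5 10  8  7

After move 8 (D):
13 15  3  2
12  4  0 14
 9  6  1 11
 5 10  8  7

Answer: 13, 15, 3, 2, 12, 4, 0, 14, 9, 6, 1, 11, 5, 10, 8, 7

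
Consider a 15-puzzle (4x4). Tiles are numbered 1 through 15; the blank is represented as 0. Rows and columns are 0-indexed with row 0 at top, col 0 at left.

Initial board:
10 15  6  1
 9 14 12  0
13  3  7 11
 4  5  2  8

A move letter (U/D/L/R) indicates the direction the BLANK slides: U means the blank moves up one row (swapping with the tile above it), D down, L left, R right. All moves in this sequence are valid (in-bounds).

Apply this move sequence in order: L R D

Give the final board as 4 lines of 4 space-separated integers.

After move 1 (L):
10 15  6  1
 9 14  0 12
13  3  7 11
 4  5  2  8

After move 2 (R):
10 15  6  1
 9 14 12  0
13  3  7 11
 4  5  2  8

After move 3 (D):
10 15  6  1
 9 14 12 11
13  3  7  0
 4  5  2  8

Answer: 10 15  6  1
 9 14 12 11
13  3  7  0
 4  5  2  8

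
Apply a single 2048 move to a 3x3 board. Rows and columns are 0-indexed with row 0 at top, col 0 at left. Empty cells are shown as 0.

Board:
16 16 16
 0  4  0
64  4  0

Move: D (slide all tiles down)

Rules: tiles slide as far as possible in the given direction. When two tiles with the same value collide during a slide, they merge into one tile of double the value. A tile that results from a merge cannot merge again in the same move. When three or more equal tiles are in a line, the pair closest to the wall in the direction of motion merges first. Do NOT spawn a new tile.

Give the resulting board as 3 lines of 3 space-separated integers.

Answer:  0  0  0
16 16  0
64  8 16

Derivation:
Slide down:
col 0: [16, 0, 64] -> [0, 16, 64]
col 1: [16, 4, 4] -> [0, 16, 8]
col 2: [16, 0, 0] -> [0, 0, 16]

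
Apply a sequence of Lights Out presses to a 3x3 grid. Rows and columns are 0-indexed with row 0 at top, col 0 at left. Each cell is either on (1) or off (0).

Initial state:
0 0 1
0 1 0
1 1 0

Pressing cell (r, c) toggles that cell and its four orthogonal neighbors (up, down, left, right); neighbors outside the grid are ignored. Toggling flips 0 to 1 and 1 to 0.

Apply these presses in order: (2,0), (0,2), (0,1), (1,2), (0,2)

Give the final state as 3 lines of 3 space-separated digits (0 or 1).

After press 1 at (2,0):
0 0 1
1 1 0
0 0 0

After press 2 at (0,2):
0 1 0
1 1 1
0 0 0

After press 3 at (0,1):
1 0 1
1 0 1
0 0 0

After press 4 at (1,2):
1 0 0
1 1 0
0 0 1

After press 5 at (0,2):
1 1 1
1 1 1
0 0 1

Answer: 1 1 1
1 1 1
0 0 1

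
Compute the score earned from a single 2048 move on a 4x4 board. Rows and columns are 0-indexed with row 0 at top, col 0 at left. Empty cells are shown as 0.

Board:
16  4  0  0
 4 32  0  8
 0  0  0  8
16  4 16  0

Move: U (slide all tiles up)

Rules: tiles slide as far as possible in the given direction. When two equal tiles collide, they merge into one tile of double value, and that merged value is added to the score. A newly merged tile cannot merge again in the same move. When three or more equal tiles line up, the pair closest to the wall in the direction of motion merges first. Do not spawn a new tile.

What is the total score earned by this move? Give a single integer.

Slide up:
col 0: [16, 4, 0, 16] -> [16, 4, 16, 0]  score +0 (running 0)
col 1: [4, 32, 0, 4] -> [4, 32, 4, 0]  score +0 (running 0)
col 2: [0, 0, 0, 16] -> [16, 0, 0, 0]  score +0 (running 0)
col 3: [0, 8, 8, 0] -> [16, 0, 0, 0]  score +16 (running 16)
Board after move:
16  4 16 16
 4 32  0  0
16  4  0  0
 0  0  0  0

Answer: 16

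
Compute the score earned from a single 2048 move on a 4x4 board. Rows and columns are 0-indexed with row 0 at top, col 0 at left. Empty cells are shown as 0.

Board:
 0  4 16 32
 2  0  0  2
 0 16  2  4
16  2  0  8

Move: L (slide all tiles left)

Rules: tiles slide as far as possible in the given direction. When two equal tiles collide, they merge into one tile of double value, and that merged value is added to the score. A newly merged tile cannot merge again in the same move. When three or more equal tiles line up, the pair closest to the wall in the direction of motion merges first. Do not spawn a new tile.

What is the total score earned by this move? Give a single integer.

Slide left:
row 0: [0, 4, 16, 32] -> [4, 16, 32, 0]  score +0 (running 0)
row 1: [2, 0, 0, 2] -> [4, 0, 0, 0]  score +4 (running 4)
row 2: [0, 16, 2, 4] -> [16, 2, 4, 0]  score +0 (running 4)
row 3: [16, 2, 0, 8] -> [16, 2, 8, 0]  score +0 (running 4)
Board after move:
 4 16 32  0
 4  0  0  0
16  2  4  0
16  2  8  0

Answer: 4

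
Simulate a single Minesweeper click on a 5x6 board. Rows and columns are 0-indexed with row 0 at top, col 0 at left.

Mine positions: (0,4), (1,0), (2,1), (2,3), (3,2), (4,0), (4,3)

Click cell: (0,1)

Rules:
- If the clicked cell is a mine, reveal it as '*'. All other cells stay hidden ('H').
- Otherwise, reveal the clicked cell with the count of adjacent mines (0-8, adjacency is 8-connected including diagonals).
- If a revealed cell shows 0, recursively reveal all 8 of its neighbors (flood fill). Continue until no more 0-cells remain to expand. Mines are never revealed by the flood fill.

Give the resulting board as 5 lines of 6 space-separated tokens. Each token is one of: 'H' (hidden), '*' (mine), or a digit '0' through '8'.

H 1 H H H H
H H H H H H
H H H H H H
H H H H H H
H H H H H H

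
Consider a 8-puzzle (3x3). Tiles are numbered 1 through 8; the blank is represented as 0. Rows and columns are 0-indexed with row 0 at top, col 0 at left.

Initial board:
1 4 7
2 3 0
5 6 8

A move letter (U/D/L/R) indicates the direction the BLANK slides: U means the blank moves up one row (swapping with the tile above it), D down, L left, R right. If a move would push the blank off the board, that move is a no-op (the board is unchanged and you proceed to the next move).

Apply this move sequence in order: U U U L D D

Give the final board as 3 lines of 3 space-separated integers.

After move 1 (U):
1 4 0
2 3 7
5 6 8

After move 2 (U):
1 4 0
2 3 7
5 6 8

After move 3 (U):
1 4 0
2 3 7
5 6 8

After move 4 (L):
1 0 4
2 3 7
5 6 8

After move 5 (D):
1 3 4
2 0 7
5 6 8

After move 6 (D):
1 3 4
2 6 7
5 0 8

Answer: 1 3 4
2 6 7
5 0 8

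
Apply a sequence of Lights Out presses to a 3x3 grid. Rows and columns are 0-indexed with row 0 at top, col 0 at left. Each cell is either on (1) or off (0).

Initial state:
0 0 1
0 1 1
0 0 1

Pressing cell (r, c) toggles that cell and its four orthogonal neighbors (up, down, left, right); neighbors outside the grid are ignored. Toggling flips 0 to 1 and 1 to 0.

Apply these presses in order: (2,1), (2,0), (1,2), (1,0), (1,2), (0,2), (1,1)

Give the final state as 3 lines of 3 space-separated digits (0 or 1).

After press 1 at (2,1):
0 0 1
0 0 1
1 1 0

After press 2 at (2,0):
0 0 1
1 0 1
0 0 0

After press 3 at (1,2):
0 0 0
1 1 0
0 0 1

After press 4 at (1,0):
1 0 0
0 0 0
1 0 1

After press 5 at (1,2):
1 0 1
0 1 1
1 0 0

After press 6 at (0,2):
1 1 0
0 1 0
1 0 0

After press 7 at (1,1):
1 0 0
1 0 1
1 1 0

Answer: 1 0 0
1 0 1
1 1 0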